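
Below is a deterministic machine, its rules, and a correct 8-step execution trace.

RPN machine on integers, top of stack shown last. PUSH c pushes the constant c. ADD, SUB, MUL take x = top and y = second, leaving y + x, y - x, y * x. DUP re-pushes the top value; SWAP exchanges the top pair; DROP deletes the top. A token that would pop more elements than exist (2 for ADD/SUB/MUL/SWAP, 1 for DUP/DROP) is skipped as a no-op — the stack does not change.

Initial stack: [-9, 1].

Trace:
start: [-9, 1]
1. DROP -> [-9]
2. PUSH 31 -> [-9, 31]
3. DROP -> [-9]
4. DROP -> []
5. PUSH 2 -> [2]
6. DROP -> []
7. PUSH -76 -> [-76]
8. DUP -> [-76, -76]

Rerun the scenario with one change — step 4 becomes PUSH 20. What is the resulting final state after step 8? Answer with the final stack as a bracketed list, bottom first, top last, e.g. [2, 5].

[-9, 20, -76, -76]

(re-executing from step 4 with the substitution; state before step 4: [-9])
4. PUSH 20 -> [-9, 20]
5. PUSH 2 -> [-9, 20, 2]
6. DROP -> [-9, 20]
7. PUSH -76 -> [-9, 20, -76]
8. DUP -> [-9, 20, -76, -76]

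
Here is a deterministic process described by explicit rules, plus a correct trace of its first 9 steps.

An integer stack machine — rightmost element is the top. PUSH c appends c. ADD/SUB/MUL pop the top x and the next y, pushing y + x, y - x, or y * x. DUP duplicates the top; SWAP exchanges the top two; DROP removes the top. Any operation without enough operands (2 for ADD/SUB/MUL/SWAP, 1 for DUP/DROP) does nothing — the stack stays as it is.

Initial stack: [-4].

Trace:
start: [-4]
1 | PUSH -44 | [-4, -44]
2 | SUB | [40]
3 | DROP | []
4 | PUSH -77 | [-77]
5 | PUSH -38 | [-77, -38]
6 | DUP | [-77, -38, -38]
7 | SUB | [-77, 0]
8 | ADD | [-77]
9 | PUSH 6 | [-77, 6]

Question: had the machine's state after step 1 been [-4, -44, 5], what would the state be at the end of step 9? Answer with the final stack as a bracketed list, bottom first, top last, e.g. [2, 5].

[-4, -77, 6]

state after step 1 := [-4, -44, 5]
2 | SUB | [-4, -49]
3 | DROP | [-4]
4 | PUSH -77 | [-4, -77]
5 | PUSH -38 | [-4, -77, -38]
6 | DUP | [-4, -77, -38, -38]
7 | SUB | [-4, -77, 0]
8 | ADD | [-4, -77]
9 | PUSH 6 | [-4, -77, 6]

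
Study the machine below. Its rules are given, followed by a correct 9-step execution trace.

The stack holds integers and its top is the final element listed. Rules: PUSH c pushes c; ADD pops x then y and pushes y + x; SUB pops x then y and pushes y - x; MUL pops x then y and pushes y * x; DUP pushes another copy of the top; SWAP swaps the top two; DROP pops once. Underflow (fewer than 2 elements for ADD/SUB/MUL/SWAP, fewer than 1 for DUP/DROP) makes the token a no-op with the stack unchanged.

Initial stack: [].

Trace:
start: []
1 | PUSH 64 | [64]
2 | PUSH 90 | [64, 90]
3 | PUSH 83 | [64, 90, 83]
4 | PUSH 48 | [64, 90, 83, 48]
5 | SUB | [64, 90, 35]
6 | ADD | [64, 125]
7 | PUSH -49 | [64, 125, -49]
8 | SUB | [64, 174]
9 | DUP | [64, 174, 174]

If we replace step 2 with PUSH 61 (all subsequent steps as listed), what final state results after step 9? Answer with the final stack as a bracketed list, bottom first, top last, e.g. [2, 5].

(re-executing from step 2 with the substitution; state before step 2: [64])
2 | PUSH 61 | [64, 61]
3 | PUSH 83 | [64, 61, 83]
4 | PUSH 48 | [64, 61, 83, 48]
5 | SUB | [64, 61, 35]
6 | ADD | [64, 96]
7 | PUSH -49 | [64, 96, -49]
8 | SUB | [64, 145]
9 | DUP | [64, 145, 145]

[64, 145, 145]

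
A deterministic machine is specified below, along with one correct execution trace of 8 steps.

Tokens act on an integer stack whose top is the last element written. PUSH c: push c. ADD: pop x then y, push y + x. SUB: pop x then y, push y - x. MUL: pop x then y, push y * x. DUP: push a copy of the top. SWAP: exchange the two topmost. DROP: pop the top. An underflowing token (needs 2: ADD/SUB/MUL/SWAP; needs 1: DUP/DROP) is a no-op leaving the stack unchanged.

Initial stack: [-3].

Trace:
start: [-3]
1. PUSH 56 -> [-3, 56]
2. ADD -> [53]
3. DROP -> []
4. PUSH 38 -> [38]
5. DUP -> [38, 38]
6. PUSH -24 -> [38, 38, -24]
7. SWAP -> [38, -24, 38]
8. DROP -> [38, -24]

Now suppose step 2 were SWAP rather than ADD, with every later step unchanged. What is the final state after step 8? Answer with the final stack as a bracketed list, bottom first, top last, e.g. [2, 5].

(re-executing from step 2 with the substitution; state before step 2: [-3, 56])
2. SWAP -> [56, -3]
3. DROP -> [56]
4. PUSH 38 -> [56, 38]
5. DUP -> [56, 38, 38]
6. PUSH -24 -> [56, 38, 38, -24]
7. SWAP -> [56, 38, -24, 38]
8. DROP -> [56, 38, -24]

[56, 38, -24]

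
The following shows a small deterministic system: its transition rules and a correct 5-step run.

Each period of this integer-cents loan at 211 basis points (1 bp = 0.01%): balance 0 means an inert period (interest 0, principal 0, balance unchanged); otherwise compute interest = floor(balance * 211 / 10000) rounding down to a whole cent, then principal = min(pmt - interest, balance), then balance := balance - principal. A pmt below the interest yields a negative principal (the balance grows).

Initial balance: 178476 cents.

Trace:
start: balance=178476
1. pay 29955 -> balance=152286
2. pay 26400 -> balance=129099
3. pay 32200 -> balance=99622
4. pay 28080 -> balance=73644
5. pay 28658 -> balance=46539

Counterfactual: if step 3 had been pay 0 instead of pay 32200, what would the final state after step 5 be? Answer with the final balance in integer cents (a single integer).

(re-executing from step 3 with the substitution; state before step 3: balance=129099)
3. pay 0 -> balance=131822
4. pay 28080 -> balance=106523
5. pay 28658 -> balance=80112

80112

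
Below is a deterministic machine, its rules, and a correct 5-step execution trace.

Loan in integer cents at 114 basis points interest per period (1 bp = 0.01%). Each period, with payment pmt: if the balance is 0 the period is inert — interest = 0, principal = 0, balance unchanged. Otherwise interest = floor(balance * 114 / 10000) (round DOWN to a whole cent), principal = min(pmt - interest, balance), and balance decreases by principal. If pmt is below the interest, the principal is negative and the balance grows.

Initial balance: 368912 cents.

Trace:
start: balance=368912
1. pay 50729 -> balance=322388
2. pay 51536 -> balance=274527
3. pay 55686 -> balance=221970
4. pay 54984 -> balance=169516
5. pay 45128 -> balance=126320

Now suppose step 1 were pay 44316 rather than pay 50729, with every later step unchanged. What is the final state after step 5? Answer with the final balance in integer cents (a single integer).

(re-executing from step 1 with the substitution; state before step 1: balance=368912)
1. pay 44316 -> balance=328801
2. pay 51536 -> balance=281013
3. pay 55686 -> balance=228530
4. pay 54984 -> balance=176151
5. pay 45128 -> balance=133031

133031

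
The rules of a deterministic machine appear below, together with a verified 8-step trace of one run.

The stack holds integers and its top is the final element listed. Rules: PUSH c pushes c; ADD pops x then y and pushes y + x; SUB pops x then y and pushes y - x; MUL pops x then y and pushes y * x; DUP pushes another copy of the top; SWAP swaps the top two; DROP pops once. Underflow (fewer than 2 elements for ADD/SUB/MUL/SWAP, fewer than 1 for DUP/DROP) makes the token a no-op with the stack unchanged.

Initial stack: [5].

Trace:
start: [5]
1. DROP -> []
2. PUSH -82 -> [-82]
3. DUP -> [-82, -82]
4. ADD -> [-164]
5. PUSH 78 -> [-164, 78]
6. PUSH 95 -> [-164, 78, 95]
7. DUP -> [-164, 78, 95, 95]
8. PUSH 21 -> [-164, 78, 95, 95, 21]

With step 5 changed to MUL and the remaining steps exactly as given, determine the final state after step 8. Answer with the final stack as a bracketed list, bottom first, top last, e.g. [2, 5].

(re-executing from step 5 with the substitution; state before step 5: [-164])
5. MUL -> [-164]
6. PUSH 95 -> [-164, 95]
7. DUP -> [-164, 95, 95]
8. PUSH 21 -> [-164, 95, 95, 21]

[-164, 95, 95, 21]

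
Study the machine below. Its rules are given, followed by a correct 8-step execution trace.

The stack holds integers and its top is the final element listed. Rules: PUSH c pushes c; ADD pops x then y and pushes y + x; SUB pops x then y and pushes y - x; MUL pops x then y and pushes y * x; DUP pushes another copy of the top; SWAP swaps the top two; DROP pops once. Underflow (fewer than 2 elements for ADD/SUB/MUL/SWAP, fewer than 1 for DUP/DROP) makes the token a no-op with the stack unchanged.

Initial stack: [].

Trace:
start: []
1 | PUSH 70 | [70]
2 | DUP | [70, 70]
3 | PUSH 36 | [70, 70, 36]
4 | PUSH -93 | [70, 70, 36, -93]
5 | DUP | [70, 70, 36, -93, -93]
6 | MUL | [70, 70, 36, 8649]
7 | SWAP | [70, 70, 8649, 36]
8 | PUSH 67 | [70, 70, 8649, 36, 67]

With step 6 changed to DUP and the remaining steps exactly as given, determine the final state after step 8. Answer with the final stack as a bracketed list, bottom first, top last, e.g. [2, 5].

(re-executing from step 6 with the substitution; state before step 6: [70, 70, 36, -93, -93])
6 | DUP | [70, 70, 36, -93, -93, -93]
7 | SWAP | [70, 70, 36, -93, -93, -93]
8 | PUSH 67 | [70, 70, 36, -93, -93, -93, 67]

[70, 70, 36, -93, -93, -93, 67]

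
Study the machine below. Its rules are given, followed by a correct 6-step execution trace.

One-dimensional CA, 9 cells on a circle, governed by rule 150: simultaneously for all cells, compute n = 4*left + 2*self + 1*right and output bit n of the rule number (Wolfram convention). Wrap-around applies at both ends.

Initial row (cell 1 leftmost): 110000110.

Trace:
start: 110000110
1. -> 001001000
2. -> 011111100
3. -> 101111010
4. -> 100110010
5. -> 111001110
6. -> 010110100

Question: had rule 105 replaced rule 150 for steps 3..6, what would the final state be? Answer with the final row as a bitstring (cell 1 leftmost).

(re-executing steps 3..6 under rule 105; state before step 3: 011111100)
3. -> 010000101
4. -> 100110010
5. -> 000110001
6. -> 010110100

010110100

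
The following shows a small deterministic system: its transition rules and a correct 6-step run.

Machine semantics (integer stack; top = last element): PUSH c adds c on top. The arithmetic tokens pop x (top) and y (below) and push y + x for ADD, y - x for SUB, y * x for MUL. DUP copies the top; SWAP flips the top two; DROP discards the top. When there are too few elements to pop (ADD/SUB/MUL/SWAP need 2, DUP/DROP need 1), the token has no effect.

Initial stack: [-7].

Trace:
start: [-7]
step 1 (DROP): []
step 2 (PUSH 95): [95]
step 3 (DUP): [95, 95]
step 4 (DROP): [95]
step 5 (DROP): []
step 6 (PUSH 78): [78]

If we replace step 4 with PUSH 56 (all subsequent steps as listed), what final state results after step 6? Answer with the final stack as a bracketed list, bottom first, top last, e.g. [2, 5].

(re-executing from step 4 with the substitution; state before step 4: [95, 95])
step 4 (PUSH 56): [95, 95, 56]
step 5 (DROP): [95, 95]
step 6 (PUSH 78): [95, 95, 78]

[95, 95, 78]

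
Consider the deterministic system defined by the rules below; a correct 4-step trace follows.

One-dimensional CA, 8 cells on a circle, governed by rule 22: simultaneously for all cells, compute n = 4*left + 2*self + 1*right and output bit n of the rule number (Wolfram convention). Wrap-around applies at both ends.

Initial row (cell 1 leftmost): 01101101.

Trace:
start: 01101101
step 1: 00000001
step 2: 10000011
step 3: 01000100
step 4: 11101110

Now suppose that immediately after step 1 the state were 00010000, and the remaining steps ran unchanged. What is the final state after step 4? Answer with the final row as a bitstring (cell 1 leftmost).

11101110

state after step 1 := 00010000
step 2: 00111000
step 3: 01000100
step 4: 11101110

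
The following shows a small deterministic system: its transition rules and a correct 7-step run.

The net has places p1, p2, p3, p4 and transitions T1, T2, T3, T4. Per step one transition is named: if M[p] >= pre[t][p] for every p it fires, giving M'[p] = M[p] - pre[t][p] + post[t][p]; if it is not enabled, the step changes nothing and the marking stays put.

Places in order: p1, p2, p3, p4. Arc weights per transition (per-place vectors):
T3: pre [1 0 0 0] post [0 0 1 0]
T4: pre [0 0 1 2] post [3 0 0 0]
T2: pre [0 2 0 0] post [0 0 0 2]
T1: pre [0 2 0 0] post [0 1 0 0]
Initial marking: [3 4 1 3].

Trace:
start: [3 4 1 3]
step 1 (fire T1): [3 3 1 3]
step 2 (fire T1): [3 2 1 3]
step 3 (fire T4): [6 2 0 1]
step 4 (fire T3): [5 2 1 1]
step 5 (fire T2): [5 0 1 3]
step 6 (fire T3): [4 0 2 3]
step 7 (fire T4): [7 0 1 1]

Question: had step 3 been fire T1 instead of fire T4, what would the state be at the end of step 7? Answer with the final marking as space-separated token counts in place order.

4 1 2 1

(re-executing from step 3 with the substitution; state before step 3: [3 2 1 3])
step 3 (fire T1): [3 1 1 3]
step 4 (fire T3): [2 1 2 3]
step 5 (fire T2): [2 1 2 3]
step 6 (fire T3): [1 1 3 3]
step 7 (fire T4): [4 1 2 1]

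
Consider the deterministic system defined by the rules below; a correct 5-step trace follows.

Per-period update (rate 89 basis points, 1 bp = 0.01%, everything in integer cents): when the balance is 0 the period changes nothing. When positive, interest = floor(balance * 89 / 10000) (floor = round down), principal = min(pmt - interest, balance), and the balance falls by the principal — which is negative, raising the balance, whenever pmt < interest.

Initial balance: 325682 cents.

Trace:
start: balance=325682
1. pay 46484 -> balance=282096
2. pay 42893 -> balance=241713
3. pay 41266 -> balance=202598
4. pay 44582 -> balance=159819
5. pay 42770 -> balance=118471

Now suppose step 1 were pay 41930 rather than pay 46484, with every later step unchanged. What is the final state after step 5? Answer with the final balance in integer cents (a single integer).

123190

(re-executing from step 1 with the substitution; state before step 1: balance=325682)
1. pay 41930 -> balance=286650
2. pay 42893 -> balance=246308
3. pay 41266 -> balance=207234
4. pay 44582 -> balance=164496
5. pay 42770 -> balance=123190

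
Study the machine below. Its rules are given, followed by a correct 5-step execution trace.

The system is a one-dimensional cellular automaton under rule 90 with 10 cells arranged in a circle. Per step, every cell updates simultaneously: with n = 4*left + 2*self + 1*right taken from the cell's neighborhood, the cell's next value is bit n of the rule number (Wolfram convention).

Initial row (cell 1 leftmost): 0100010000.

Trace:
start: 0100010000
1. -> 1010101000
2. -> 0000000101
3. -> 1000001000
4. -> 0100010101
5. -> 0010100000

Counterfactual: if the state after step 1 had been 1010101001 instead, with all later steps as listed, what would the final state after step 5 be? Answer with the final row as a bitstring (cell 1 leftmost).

state after step 1 := 1010101001
2. -> 1000000111
3. -> 1100001100
4. -> 1110011111
5. -> 0011110000

0011110000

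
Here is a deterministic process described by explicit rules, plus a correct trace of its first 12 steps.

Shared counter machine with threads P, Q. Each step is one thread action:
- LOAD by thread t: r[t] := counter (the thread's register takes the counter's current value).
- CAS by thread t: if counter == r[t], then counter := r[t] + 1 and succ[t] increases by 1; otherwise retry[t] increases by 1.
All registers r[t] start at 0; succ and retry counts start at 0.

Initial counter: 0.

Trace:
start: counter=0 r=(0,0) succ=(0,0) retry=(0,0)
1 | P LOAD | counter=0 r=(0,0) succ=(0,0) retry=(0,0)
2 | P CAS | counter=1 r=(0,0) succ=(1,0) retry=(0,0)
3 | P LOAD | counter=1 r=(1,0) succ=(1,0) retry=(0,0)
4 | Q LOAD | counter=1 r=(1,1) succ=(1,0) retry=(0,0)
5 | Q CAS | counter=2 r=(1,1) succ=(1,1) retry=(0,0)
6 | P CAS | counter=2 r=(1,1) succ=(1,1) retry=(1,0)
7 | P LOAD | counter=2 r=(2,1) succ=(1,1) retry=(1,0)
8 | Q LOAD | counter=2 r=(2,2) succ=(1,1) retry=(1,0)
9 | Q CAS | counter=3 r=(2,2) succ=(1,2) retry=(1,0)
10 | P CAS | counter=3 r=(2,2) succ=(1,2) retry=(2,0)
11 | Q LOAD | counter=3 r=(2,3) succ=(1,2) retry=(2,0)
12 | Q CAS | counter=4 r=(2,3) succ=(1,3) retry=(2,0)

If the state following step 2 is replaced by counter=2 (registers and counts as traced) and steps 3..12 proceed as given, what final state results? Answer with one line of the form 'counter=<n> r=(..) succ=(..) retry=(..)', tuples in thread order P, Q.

state after step 2 := counter=2 r=(0,0) succ=(1,0) retry=(0,0)
3 | P LOAD | counter=2 r=(2,0) succ=(1,0) retry=(0,0)
4 | Q LOAD | counter=2 r=(2,2) succ=(1,0) retry=(0,0)
5 | Q CAS | counter=3 r=(2,2) succ=(1,1) retry=(0,0)
6 | P CAS | counter=3 r=(2,2) succ=(1,1) retry=(1,0)
7 | P LOAD | counter=3 r=(3,2) succ=(1,1) retry=(1,0)
8 | Q LOAD | counter=3 r=(3,3) succ=(1,1) retry=(1,0)
9 | Q CAS | counter=4 r=(3,3) succ=(1,2) retry=(1,0)
10 | P CAS | counter=4 r=(3,3) succ=(1,2) retry=(2,0)
11 | Q LOAD | counter=4 r=(3,4) succ=(1,2) retry=(2,0)
12 | Q CAS | counter=5 r=(3,4) succ=(1,3) retry=(2,0)

counter=5 r=(3,4) succ=(1,3) retry=(2,0)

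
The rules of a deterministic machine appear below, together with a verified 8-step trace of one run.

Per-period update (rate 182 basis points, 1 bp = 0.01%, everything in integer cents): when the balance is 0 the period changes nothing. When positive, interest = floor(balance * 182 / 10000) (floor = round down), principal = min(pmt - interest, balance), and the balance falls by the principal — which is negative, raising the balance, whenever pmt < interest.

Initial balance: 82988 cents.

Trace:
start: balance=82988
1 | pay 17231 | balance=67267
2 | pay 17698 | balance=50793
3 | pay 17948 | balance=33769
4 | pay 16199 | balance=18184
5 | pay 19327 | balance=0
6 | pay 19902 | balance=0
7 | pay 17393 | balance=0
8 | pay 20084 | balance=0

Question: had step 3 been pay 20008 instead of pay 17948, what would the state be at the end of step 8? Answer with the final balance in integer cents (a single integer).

0

(re-executing from step 3 with the substitution; state before step 3: balance=50793)
3 | pay 20008 | balance=31709
4 | pay 16199 | balance=16087
5 | pay 19327 | balance=0
6 | pay 19902 | balance=0
7 | pay 17393 | balance=0
8 | pay 20084 | balance=0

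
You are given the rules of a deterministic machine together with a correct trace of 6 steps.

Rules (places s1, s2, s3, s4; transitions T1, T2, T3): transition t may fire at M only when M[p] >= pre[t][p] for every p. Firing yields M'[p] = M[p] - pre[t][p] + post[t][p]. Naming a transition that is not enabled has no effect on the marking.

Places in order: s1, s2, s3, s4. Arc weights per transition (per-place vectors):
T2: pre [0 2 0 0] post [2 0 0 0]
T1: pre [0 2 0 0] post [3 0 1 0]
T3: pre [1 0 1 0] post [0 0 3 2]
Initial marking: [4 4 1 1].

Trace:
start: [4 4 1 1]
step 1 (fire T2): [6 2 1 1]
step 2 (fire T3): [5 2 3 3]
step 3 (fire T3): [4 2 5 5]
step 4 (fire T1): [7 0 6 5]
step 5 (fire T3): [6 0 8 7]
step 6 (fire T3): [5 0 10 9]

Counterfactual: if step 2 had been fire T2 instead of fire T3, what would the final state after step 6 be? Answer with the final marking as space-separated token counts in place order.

(re-executing from step 2 with the substitution; state before step 2: [6 2 1 1])
step 2 (fire T2): [8 0 1 1]
step 3 (fire T3): [7 0 3 3]
step 4 (fire T1): [7 0 3 3]
step 5 (fire T3): [6 0 5 5]
step 6 (fire T3): [5 0 7 7]

5 0 7 7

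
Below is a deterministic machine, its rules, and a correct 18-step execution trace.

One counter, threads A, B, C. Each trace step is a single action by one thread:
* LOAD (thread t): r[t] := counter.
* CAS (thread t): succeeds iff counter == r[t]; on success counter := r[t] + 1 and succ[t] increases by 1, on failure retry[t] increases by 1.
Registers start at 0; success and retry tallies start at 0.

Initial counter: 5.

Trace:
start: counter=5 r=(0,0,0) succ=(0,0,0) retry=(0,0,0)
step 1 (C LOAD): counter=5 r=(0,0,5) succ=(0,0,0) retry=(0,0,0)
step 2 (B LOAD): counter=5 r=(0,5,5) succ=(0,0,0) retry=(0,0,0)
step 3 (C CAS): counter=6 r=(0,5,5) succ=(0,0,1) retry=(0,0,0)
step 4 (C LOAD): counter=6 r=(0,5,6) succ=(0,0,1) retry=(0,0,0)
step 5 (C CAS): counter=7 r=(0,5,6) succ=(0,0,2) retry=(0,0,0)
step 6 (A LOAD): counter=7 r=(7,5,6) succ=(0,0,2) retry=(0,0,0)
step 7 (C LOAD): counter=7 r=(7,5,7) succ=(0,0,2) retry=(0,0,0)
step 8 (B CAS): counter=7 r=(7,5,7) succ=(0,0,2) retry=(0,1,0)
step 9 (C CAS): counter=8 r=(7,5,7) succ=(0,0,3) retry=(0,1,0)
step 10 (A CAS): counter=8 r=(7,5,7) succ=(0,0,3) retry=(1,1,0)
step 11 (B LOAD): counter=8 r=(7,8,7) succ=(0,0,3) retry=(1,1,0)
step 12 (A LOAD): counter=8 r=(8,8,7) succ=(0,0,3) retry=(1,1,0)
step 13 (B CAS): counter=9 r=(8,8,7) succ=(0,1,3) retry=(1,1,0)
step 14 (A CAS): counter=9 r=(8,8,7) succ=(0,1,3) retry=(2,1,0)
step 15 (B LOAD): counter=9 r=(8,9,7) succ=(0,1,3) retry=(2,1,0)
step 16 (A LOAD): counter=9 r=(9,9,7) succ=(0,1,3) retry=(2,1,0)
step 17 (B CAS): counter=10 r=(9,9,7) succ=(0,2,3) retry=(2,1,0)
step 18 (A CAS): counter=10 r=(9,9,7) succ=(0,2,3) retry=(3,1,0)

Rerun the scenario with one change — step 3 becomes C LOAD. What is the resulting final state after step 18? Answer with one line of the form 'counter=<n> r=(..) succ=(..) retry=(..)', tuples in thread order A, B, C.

counter=9 r=(8,8,6) succ=(0,2,2) retry=(3,1,0)

(re-executing from step 3 with the substitution; state before step 3: counter=5 r=(0,5,5) succ=(0,0,0) retry=(0,0,0))
step 3 (C LOAD): counter=5 r=(0,5,5) succ=(0,0,0) retry=(0,0,0)
step 4 (C LOAD): counter=5 r=(0,5,5) succ=(0,0,0) retry=(0,0,0)
step 5 (C CAS): counter=6 r=(0,5,5) succ=(0,0,1) retry=(0,0,0)
step 6 (A LOAD): counter=6 r=(6,5,5) succ=(0,0,1) retry=(0,0,0)
step 7 (C LOAD): counter=6 r=(6,5,6) succ=(0,0,1) retry=(0,0,0)
step 8 (B CAS): counter=6 r=(6,5,6) succ=(0,0,1) retry=(0,1,0)
step 9 (C CAS): counter=7 r=(6,5,6) succ=(0,0,2) retry=(0,1,0)
step 10 (A CAS): counter=7 r=(6,5,6) succ=(0,0,2) retry=(1,1,0)
step 11 (B LOAD): counter=7 r=(6,7,6) succ=(0,0,2) retry=(1,1,0)
step 12 (A LOAD): counter=7 r=(7,7,6) succ=(0,0,2) retry=(1,1,0)
step 13 (B CAS): counter=8 r=(7,7,6) succ=(0,1,2) retry=(1,1,0)
step 14 (A CAS): counter=8 r=(7,7,6) succ=(0,1,2) retry=(2,1,0)
step 15 (B LOAD): counter=8 r=(7,8,6) succ=(0,1,2) retry=(2,1,0)
step 16 (A LOAD): counter=8 r=(8,8,6) succ=(0,1,2) retry=(2,1,0)
step 17 (B CAS): counter=9 r=(8,8,6) succ=(0,2,2) retry=(2,1,0)
step 18 (A CAS): counter=9 r=(8,8,6) succ=(0,2,2) retry=(3,1,0)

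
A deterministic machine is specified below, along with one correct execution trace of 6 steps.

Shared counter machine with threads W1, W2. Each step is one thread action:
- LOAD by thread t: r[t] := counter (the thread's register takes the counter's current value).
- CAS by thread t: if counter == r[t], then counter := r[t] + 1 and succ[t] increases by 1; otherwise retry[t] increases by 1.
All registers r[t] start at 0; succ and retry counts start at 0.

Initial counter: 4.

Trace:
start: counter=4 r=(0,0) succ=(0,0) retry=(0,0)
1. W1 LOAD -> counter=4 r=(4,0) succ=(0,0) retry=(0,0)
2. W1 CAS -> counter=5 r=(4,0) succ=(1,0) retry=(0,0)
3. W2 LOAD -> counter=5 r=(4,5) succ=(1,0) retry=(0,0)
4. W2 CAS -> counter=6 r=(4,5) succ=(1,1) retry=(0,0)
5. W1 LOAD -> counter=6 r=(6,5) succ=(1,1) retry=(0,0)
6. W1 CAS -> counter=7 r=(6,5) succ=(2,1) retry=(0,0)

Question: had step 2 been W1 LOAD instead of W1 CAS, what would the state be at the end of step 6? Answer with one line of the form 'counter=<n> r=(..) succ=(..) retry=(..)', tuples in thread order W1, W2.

counter=6 r=(5,4) succ=(1,1) retry=(0,0)

(re-executing from step 2 with the substitution; state before step 2: counter=4 r=(4,0) succ=(0,0) retry=(0,0))
2. W1 LOAD -> counter=4 r=(4,0) succ=(0,0) retry=(0,0)
3. W2 LOAD -> counter=4 r=(4,4) succ=(0,0) retry=(0,0)
4. W2 CAS -> counter=5 r=(4,4) succ=(0,1) retry=(0,0)
5. W1 LOAD -> counter=5 r=(5,4) succ=(0,1) retry=(0,0)
6. W1 CAS -> counter=6 r=(5,4) succ=(1,1) retry=(0,0)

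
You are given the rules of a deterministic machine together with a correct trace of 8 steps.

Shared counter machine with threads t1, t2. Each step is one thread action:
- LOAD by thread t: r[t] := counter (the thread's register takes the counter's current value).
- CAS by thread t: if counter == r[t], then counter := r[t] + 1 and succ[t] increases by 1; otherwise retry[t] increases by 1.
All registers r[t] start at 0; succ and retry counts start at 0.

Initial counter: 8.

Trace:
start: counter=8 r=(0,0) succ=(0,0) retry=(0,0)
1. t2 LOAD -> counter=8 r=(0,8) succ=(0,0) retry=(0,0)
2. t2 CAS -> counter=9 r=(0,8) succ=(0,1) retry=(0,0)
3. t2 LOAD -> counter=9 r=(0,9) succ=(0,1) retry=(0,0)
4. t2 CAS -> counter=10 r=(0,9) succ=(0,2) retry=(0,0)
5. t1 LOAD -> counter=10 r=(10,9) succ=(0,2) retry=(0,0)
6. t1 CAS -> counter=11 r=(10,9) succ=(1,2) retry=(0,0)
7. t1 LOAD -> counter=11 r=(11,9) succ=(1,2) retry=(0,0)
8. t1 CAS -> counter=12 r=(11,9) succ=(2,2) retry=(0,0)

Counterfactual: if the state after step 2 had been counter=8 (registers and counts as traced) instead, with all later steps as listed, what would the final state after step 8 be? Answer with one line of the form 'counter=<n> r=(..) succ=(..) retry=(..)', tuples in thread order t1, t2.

state after step 2 := counter=8 r=(0,8) succ=(0,1) retry=(0,0)
3. t2 LOAD -> counter=8 r=(0,8) succ=(0,1) retry=(0,0)
4. t2 CAS -> counter=9 r=(0,8) succ=(0,2) retry=(0,0)
5. t1 LOAD -> counter=9 r=(9,8) succ=(0,2) retry=(0,0)
6. t1 CAS -> counter=10 r=(9,8) succ=(1,2) retry=(0,0)
7. t1 LOAD -> counter=10 r=(10,8) succ=(1,2) retry=(0,0)
8. t1 CAS -> counter=11 r=(10,8) succ=(2,2) retry=(0,0)

counter=11 r=(10,8) succ=(2,2) retry=(0,0)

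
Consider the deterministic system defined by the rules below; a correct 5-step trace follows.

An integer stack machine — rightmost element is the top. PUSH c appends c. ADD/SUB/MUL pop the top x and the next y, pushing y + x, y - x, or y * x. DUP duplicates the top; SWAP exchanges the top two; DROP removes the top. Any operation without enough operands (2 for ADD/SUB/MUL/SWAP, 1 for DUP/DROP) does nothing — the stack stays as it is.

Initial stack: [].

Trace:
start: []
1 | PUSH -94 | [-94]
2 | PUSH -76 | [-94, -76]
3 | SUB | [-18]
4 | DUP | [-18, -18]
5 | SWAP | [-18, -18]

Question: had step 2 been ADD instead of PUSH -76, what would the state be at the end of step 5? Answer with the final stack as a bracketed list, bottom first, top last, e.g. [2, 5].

(re-executing from step 2 with the substitution; state before step 2: [-94])
2 | ADD | [-94]
3 | SUB | [-94]
4 | DUP | [-94, -94]
5 | SWAP | [-94, -94]

[-94, -94]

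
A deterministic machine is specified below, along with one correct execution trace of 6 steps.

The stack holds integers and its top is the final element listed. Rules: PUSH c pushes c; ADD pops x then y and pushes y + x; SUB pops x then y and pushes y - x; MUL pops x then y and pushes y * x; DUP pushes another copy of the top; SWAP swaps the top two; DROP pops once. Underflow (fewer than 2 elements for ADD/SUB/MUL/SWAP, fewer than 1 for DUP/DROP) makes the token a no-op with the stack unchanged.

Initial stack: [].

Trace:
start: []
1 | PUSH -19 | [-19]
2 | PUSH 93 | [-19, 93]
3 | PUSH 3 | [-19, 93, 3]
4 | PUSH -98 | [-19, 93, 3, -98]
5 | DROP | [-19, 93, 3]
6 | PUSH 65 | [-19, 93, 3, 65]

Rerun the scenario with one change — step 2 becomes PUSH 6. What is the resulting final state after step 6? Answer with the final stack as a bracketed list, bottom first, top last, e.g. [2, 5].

(re-executing from step 2 with the substitution; state before step 2: [-19])
2 | PUSH 6 | [-19, 6]
3 | PUSH 3 | [-19, 6, 3]
4 | PUSH -98 | [-19, 6, 3, -98]
5 | DROP | [-19, 6, 3]
6 | PUSH 65 | [-19, 6, 3, 65]

[-19, 6, 3, 65]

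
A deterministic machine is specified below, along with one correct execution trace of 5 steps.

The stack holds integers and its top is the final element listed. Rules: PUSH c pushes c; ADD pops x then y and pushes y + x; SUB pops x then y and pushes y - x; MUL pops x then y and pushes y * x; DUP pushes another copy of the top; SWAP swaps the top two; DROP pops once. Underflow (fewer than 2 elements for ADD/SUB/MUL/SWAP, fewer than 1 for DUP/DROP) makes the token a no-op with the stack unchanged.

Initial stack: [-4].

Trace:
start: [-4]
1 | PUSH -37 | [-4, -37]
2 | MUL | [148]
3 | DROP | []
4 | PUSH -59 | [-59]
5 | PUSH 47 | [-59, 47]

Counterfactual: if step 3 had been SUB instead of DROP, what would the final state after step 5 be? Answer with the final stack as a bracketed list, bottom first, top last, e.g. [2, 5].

(re-executing from step 3 with the substitution; state before step 3: [148])
3 | SUB | [148]
4 | PUSH -59 | [148, -59]
5 | PUSH 47 | [148, -59, 47]

[148, -59, 47]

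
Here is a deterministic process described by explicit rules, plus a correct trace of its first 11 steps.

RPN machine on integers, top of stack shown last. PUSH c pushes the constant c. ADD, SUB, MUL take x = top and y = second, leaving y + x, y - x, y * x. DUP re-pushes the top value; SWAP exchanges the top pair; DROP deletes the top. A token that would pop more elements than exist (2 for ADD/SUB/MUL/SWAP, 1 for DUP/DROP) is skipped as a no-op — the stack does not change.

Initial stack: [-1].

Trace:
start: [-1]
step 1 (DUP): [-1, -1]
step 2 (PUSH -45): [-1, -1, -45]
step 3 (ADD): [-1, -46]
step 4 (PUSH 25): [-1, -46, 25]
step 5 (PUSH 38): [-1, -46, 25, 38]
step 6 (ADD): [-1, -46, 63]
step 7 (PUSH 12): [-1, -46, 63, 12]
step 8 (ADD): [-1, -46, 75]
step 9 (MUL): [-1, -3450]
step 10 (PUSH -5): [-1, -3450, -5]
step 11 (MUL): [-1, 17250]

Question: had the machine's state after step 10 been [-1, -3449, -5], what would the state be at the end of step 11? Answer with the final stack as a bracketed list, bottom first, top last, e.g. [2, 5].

state after step 10 := [-1, -3449, -5]
step 11 (MUL): [-1, 17245]

[-1, 17245]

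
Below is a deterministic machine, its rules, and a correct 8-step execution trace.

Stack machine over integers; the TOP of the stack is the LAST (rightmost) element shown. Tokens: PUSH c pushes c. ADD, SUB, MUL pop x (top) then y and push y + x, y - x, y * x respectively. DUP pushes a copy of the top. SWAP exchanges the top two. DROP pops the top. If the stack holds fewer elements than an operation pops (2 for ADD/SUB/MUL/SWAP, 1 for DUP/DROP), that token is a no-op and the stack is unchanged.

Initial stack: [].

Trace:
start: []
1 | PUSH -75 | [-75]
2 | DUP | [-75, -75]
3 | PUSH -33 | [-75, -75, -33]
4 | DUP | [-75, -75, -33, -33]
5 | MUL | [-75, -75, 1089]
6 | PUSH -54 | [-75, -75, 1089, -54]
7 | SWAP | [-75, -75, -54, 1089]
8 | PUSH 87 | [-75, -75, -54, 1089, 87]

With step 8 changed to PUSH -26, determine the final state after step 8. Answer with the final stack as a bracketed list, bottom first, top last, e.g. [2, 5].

(re-executing from step 8 with the substitution; state before step 8: [-75, -75, -54, 1089])
8 | PUSH -26 | [-75, -75, -54, 1089, -26]

[-75, -75, -54, 1089, -26]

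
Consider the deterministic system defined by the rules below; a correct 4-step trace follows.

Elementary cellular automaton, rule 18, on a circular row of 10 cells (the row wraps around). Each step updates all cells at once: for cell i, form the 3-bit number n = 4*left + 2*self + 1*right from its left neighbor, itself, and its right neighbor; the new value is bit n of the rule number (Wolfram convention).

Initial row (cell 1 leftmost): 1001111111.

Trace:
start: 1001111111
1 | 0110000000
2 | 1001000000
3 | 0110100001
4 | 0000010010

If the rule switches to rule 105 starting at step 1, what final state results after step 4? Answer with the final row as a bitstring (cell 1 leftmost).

(re-executing steps 1..4 under rule 105; state before step 1: 1001111111)
1 | 1001000000
2 | 0000011110
3 | 1111010010
4 | 1001100001

1001100001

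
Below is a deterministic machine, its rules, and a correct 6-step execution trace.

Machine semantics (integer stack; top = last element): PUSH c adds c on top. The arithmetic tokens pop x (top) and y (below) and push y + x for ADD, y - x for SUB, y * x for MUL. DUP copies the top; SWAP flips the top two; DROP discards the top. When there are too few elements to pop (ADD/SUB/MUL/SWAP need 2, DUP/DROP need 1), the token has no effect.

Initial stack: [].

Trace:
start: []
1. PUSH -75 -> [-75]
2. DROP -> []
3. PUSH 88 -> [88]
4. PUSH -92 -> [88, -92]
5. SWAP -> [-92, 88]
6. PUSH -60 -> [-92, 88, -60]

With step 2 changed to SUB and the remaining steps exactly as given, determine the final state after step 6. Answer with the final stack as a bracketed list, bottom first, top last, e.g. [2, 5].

[-75, -92, 88, -60]

(re-executing from step 2 with the substitution; state before step 2: [-75])
2. SUB -> [-75]
3. PUSH 88 -> [-75, 88]
4. PUSH -92 -> [-75, 88, -92]
5. SWAP -> [-75, -92, 88]
6. PUSH -60 -> [-75, -92, 88, -60]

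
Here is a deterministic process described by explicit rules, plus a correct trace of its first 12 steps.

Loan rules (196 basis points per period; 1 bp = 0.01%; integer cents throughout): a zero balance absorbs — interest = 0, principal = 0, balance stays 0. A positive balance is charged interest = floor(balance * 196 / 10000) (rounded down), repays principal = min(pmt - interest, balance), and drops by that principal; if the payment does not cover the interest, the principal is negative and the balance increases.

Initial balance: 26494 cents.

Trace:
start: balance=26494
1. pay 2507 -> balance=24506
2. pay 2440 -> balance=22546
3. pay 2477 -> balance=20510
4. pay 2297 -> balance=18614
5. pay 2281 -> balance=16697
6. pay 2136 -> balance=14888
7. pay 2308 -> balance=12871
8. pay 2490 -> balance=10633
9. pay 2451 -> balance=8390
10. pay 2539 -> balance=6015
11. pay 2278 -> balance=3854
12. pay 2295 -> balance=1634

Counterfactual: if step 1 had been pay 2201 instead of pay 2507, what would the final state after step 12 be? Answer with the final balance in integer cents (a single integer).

(re-executing from step 1 with the substitution; state before step 1: balance=26494)
1. pay 2201 -> balance=24812
2. pay 2440 -> balance=22858
3. pay 2477 -> balance=20829
4. pay 2297 -> balance=18940
5. pay 2281 -> balance=17030
6. pay 2136 -> balance=15227
7. pay 2308 -> balance=13217
8. pay 2490 -> balance=10986
9. pay 2451 -> balance=8750
10. pay 2539 -> balance=6382
11. pay 2278 -> balance=4229
12. pay 2295 -> balance=2016

2016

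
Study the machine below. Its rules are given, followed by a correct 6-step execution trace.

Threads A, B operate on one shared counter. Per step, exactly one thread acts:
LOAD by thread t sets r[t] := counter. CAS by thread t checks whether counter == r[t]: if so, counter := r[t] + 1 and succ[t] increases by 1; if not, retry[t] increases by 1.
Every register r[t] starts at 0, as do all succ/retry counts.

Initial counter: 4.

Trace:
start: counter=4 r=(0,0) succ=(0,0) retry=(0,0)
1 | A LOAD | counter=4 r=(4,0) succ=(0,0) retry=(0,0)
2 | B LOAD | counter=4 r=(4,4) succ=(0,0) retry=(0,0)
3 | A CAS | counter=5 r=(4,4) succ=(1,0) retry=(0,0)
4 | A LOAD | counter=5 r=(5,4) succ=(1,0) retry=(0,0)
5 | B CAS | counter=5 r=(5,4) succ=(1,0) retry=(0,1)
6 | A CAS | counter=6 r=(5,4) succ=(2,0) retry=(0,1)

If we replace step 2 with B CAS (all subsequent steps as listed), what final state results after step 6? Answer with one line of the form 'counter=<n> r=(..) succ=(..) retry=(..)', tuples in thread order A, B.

(re-executing from step 2 with the substitution; state before step 2: counter=4 r=(4,0) succ=(0,0) retry=(0,0))
2 | B CAS | counter=4 r=(4,0) succ=(0,0) retry=(0,1)
3 | A CAS | counter=5 r=(4,0) succ=(1,0) retry=(0,1)
4 | A LOAD | counter=5 r=(5,0) succ=(1,0) retry=(0,1)
5 | B CAS | counter=5 r=(5,0) succ=(1,0) retry=(0,2)
6 | A CAS | counter=6 r=(5,0) succ=(2,0) retry=(0,2)

counter=6 r=(5,0) succ=(2,0) retry=(0,2)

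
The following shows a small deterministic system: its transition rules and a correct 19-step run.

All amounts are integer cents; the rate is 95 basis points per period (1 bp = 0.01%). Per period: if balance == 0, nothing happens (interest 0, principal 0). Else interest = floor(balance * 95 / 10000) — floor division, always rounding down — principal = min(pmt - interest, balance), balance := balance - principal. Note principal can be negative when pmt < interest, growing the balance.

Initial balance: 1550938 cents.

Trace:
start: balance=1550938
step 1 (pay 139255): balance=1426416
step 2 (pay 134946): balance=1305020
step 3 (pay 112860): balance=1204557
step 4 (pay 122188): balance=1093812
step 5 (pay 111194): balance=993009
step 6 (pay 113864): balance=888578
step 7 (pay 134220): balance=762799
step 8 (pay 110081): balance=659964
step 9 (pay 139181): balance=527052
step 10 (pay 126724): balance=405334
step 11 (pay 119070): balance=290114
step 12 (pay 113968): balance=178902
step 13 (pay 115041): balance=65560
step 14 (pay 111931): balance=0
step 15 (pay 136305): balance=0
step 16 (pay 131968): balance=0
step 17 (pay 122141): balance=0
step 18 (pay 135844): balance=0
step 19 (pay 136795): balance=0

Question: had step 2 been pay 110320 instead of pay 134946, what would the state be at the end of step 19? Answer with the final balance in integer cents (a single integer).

0

(re-executing from step 2 with the substitution; state before step 2: balance=1426416)
step 2 (pay 110320): balance=1329646
step 3 (pay 112860): balance=1229417
step 4 (pay 122188): balance=1118908
step 5 (pay 111194): balance=1018343
step 6 (pay 113864): balance=914153
step 7 (pay 134220): balance=788617
step 8 (pay 110081): balance=686027
step 9 (pay 139181): balance=553363
step 10 (pay 126724): balance=431895
step 11 (pay 119070): balance=316928
step 12 (pay 113968): balance=205970
step 13 (pay 115041): balance=92885
step 14 (pay 111931): balance=0
step 15 (pay 136305): balance=0
step 16 (pay 131968): balance=0
step 17 (pay 122141): balance=0
step 18 (pay 135844): balance=0
step 19 (pay 136795): balance=0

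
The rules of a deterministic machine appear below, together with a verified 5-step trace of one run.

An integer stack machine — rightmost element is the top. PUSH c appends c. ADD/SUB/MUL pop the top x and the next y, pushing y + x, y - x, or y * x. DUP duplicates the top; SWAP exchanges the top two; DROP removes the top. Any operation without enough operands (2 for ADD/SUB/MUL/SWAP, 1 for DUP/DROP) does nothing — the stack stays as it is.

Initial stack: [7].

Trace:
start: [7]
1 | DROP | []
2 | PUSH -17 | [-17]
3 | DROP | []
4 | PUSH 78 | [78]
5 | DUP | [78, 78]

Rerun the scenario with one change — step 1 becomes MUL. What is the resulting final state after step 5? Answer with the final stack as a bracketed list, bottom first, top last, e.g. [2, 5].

[7, 78, 78]

(re-executing from step 1 with the substitution; state before step 1: [7])
1 | MUL | [7]
2 | PUSH -17 | [7, -17]
3 | DROP | [7]
4 | PUSH 78 | [7, 78]
5 | DUP | [7, 78, 78]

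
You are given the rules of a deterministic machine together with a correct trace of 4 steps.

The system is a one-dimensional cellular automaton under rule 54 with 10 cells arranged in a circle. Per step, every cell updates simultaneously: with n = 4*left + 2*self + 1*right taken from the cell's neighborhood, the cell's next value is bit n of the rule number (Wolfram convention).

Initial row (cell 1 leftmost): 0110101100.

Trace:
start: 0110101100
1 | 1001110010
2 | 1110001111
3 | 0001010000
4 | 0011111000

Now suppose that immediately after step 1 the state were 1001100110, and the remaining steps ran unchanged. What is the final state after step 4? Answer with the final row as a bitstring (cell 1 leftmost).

0010011001

state after step 1 := 1001100110
2 | 1110011001
3 | 0001100110
4 | 0010011001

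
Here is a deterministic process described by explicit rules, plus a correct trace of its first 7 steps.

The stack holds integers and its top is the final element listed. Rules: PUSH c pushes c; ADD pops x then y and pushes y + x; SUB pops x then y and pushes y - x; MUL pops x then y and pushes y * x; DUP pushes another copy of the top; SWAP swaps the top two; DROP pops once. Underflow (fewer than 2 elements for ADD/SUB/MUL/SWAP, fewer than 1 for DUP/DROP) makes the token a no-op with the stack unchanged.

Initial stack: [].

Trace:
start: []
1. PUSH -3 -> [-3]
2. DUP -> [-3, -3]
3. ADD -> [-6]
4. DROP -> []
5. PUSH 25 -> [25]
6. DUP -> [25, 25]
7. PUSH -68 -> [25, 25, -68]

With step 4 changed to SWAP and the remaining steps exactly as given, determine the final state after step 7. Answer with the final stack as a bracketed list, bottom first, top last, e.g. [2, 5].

[-6, 25, 25, -68]

(re-executing from step 4 with the substitution; state before step 4: [-6])
4. SWAP -> [-6]
5. PUSH 25 -> [-6, 25]
6. DUP -> [-6, 25, 25]
7. PUSH -68 -> [-6, 25, 25, -68]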